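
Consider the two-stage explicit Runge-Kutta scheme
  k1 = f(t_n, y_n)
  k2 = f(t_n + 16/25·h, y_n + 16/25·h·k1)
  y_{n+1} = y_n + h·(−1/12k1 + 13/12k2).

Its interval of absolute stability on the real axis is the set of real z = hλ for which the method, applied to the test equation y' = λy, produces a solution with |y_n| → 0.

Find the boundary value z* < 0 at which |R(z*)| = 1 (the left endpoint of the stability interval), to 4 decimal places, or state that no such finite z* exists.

On y'=λy, z=hλ:
  k1=λy_n ⇒ h·k1=z·y_n;  k2=λ(1+16/25z)y_n ⇒ h·k2=z(1+16/25z)y_n
  y_{n+1}/y_n = 1 − 1/12z + 13/12z(1+16/25z) = 1 + z + 52/75z²
  R(z) = 1 + z + 52/75z².

Solve |R(x)|<1 on ℝ⁻.
x=-0.41: |R|=0.7065
R=1: x+52/75x²=0 ⇒ x=−75/52=-1.4423; min R=1−1/(4·52/75)=0.6394>−1
Confirm numerically:
  x=-1.216: |R|=0.80920 <1
  x=-1.116: |R|=0.74752 <1
  x=-1.023: |R|=0.70259 <1
  x=-0.730: |R|=0.63948 <1
  x=-1.943: |R|=1.67451 >1
  x=-1.617: |R|=1.19585 >1
Stable set (-1.4423, 0).

z* = -1.4423.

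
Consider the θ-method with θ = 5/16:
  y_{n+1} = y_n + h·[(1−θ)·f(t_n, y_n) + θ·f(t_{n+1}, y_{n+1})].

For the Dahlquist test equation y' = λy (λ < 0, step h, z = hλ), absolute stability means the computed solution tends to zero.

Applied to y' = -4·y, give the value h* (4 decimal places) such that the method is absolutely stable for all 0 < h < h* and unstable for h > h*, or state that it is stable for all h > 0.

(-5.3333,0); λ=-4 ⇒ h* = (16/3)/4 = 1.3333.

With y'=λy (z=hλ):
  y_{n+1} = y_n + z·[11/16·y_n + 5/16·y_{n+1}] ⇒ (1 − 5/16z)y_{n+1} = (1 + 11/16z)y_n
  ⇒ R(z) = (1 + 11/16z)/(1 − 5/16z).

Find x<0 with |R(x)|<1.
x=-1.29: |R|=0.0806
R=−1: 1+11/16x = −1+5/16x ⇒ -3/8x=2 ⇒ x=2/(-3/8)=-5.3333
Confirm numerically:
  x=-3.925: |R|=0.76281 <1
  x=-3.190: |R|=0.59750 <1
  x=-2.632: |R|=0.44417 <1
  x=-2.457: |R|=0.38985 <1
  x=-5.755: |R|=1.05650 >1
  x=-5.510: |R|=1.02434 >1
Interval (-5.3333, 0).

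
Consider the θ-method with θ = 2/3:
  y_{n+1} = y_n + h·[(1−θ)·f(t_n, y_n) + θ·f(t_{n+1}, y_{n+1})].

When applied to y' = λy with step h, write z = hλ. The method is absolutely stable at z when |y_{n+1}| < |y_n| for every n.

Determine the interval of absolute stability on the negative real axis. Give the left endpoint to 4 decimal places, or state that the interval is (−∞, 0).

(−∞, 0) — no finite endpoint.

Test eqn y'=λy, z=hλ:
  y_{n+1} = y_n + z·[1/3·y_n + 2/3·y_{n+1}] ⇒ (1 − 2/3z)y_{n+1} = (1 + 1/3z)y_n
  ⇒ R(z) = (1 + 1/3z)/(1 − 2/3z).

Find x<0 with |R(x)|<1.
x=-0.35: |R|=0.7162
x=-2: |R|=0.1429
x=-10: |R|=0.3043
x=-100: |R|=0.4778
θ=2/3≥1/2 ⇒ |1+1/3x|<|1−2/3x| ∀x<0 ⇒ interval (−∞,0).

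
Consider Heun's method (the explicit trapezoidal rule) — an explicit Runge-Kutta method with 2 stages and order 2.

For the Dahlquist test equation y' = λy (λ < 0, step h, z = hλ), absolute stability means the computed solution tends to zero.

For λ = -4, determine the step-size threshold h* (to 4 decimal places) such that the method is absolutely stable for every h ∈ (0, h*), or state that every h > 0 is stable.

(-2.0000,0); λ=-4 ⇒ h* = 0.5000.

Set f=λy, z=hλ:
  order 2, 2-stage ⇒ R(z)=1+z+z^2/2
  (e.g. R(-0.96)=0.50080, |R|=0.50080)

Need |R(x)|<1, x<0.
x=-0.96: |R|=0.5008
|R(-1.86)|=0.8698 |R(-1.34)|=0.5578 |R(-0.95)|=0.5012
Bisect:
  x_lo=-2.6869 |R|=1.9229  x_hi=-0.2764 |R|=0.7618
  mid=-1.48167 |R|=0.61601 →hi
  mid=-2.08430 |R|=1.08785 →lo
  mid=-1.78299 |R|=0.80653 →hi
  mid=-1.93364 |R|=0.93584 →hi
  mid=-2.00897 |R|=1.00901 →lo
  mid=-1.97131 |R|=0.97172 →hi
  mid=-1.99014 |R|=0.99019 →hi
  mid=-1.99955 |R|=0.99955 →hi
  mid=-2.00426 |R|=1.00427 →lo
  mid=-2.00191 |R|=1.00191 →lo
  ...
  [-2.00014,-2.00000] ⇒ x*=-2.0000
Interval (-2.0000, 0).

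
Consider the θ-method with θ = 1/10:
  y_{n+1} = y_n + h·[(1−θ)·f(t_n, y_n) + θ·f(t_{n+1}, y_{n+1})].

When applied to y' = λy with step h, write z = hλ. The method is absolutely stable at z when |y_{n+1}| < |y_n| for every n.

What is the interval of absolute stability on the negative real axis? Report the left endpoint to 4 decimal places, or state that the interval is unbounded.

Test eqn y'=λy, z=hλ:
  y_{n+1} = y_n + z·[9/10·y_n + 1/10·y_{n+1}] ⇒ (1 − 1/10z)y_{n+1} = (1 + 9/10z)y_n
  so R(z) = (1 + 9/10z)/(1 − 1/10z).

Need |R(x)|<1, x<0.
x=-1.05: |R|=0.0498
R=−1: 1+9/10x = −1+1/10x ⇒ -4/5x=2 ⇒ x=2/(-4/5)=-2.5000
Confirm numerically:
  x=-1.783: |R|=0.51320 <1
  x=-1.626: |R|=0.39859 <1
  x=-1.116: |R|=0.00396 <1
  x=-3.080: |R|=1.35474 >1
  x=-2.815: |R|=1.19664 >1
So |R|<1 on (-2.5000, 0).

z∈(-2.5000,0).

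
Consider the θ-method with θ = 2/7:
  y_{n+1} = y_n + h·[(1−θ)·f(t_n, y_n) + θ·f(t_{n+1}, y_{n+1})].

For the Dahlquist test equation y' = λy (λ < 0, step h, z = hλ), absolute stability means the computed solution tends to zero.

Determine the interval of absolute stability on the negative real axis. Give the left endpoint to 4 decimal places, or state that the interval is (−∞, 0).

(-4.6667, 0).

With y'=λy (z=hλ):
  y_{n+1} = y_n + z·[5/7·y_n + 2/7·y_{n+1}] ⇒ (1 − 2/7z)y_{n+1} = (1 + 5/7z)y_n
  R(z) = (1 + 5/7z)/(1 − 2/7z).

Need |R(x)|<1, x<0.
x=-1.41: |R|=0.0051
R=−1: 1+5/7x = −1+2/7x ⇒ -3/7x=2 ⇒ x=2/(-3/7)=-4.6667
Confirm numerically:
  x=-2.500: |R|=0.45833 <1
  x=-2.113: |R|=0.31757 <1
  x=-2.068: |R|=0.29993 <1
  x=-5.237: |R|=1.09792 >1
  x=-4.850: |R|=1.03293 >1
So |R|<1 on (-4.6667, 0).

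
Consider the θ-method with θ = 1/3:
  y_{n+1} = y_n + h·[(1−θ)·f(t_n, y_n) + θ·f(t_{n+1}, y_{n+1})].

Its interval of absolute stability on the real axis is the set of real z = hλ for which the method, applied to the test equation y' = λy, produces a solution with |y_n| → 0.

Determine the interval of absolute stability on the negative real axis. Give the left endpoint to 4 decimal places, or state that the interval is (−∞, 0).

z∈(-6.0000,0).

Set f=λy, z=hλ:
  y_{n+1} = y_n + z·[2/3·y_n + 1/3·y_{n+1}] ⇒ (1 − 1/3z)y_{n+1} = (1 + 2/3z)y_n
  ⇒ R(z) = (1 + 2/3z)/(1 − 1/3z).

Solve |R(x)|<1 on ℝ⁻.
x=-0.77: |R|=0.3873
R=−1: 1+2/3x = −1+1/3x ⇒ -1/3x=2 ⇒ x=2/(-1/3)=-6.0000
Confirm numerically:
  x=-5.682: |R|=0.96337 <1
  x=-5.178: |R|=0.89949 <1
  x=-5.137: |R|=0.89394 <1
  x=-2.933: |R|=0.48306 <1
  x=-6.387: |R|=1.04123 >1
  x=-6.285: |R|=1.03069 >1
  x=-6.210: |R|=1.02280 >1
Stable set (-6.0000, 0).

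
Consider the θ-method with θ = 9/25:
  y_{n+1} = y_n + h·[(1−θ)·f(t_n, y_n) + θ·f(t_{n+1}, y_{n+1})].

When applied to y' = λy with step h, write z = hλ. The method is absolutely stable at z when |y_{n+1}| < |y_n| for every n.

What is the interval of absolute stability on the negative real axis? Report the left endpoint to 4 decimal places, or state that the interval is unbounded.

z∈(-7.1429,0).

Test eqn y'=λy, z=hλ:
  y_{n+1} = y_n + z·[16/25·y_n + 9/25·y_{n+1}] ⇒ (1 − 9/25z)y_{n+1} = (1 + 16/25z)y_n
  Hence R(z) = (1 + 16/25z)/(1 − 9/25z).

Boundary: |R(x)|=1, x<0.
x=-0.67: |R|=0.4602
R=−1: 1+16/25x = −1+9/25x ⇒ -7/25x=2 ⇒ x=2/(-7/25)=-7.1429
Confirm numerically:
  x=-4.868: |R|=0.76859 <1
  x=-4.343: |R|=0.69418 <1
  x=-3.402: |R|=0.52918 <1
  x=-3.248: |R|=0.49727 <1
  x=-7.561: |R|=1.03146 >1
  x=-7.222: |R|=1.00616 >1
So |R|<1 on (-7.1429, 0).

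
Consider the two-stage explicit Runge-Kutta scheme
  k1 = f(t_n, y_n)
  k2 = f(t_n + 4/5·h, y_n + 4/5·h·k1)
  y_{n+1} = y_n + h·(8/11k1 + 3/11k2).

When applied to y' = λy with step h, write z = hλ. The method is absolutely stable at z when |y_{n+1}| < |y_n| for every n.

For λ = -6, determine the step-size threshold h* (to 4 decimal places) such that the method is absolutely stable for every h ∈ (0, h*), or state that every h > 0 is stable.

Test eqn y'=λy, z=hλ:
  k1=λy_n ⇒ h·k1=z·y_n;  k2=λ(1+4/5z)y_n ⇒ h·k2=z(1+4/5z)y_n
  y_{n+1}/y_n = 1 + 8/11z + 3/11z(1+4/5z) = 1 + z + 12/55z²
  so R(z) = 1 + z + 12/55z².

Find x<0 with |R(x)|<1.
x=-0.59: |R|=0.4859
R=1: x+12/55x²=0 ⇒ x=−55/12=-4.5833; min R=1−1/(4·12/55)=-0.1458>−1
Confirm numerically:
  x=-3.828: |R|=0.36915 <1
  x=-2.663: |R|=0.11575 <1
  x=-2.330: |R|=0.14551 <1
  x=-4.793: |R|=1.21926 >1
  x=-4.740: |R|=1.16202 >1
Interval (-4.5833, 0).

(-4.5833,0); λ=-6 ⇒ h* = (55/12)/6 = 0.7639.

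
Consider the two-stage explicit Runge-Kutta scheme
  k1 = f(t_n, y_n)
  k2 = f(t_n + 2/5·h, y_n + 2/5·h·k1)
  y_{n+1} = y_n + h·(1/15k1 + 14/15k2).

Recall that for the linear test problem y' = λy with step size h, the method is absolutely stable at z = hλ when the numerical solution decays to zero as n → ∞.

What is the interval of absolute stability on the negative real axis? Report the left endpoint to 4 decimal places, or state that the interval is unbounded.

Test eqn y'=λy, z=hλ:
  k1=λy_n ⇒ h·k1=z·y_n;  k2=λ(1+2/5z)y_n ⇒ h·k2=z(1+2/5z)y_n
  y_{n+1}/y_n = 1 + 1/15z + 14/15z(1+2/5z) = 1 + z + 28/75z²
  R(z) = 1 + z + 28/75z².

Solve |R(x)|<1 on ℝ⁻.
x=-0.8: |R|=0.4389
R=1: x+28/75x²=0 ⇒ x=−75/28=-2.6786; min R=1−1/(4·28/75)=0.3304>−1
Confirm numerically:
  x=-2.195: |R|=0.60373 <1
  x=-1.875: |R|=0.43750 <1
  x=-1.445: |R|=0.33453 <1
  x=-3.210: |R|=1.63686 >1
  x=-3.110: |R|=1.50092 >1
Stable set (-2.6786, 0).

(-2.6786, 0).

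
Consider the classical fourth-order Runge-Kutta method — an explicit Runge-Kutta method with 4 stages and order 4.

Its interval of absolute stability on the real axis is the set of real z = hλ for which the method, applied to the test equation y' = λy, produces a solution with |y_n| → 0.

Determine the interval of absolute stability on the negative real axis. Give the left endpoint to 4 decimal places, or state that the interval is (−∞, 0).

Test eqn y'=λy, z=hλ:
  order 4, 4-stage ⇒ R(z)=1+z+z^2/2+z^3/6+z^4/24
  (e.g. R(-1)=0.37500, |R|=0.37500)

Need |R(x)|<1, x<0.
x=-1: |R|=0.3750
|R(-2.93)|=1.2410 |R(-2.27)|=0.4633 |R(-0.87)|=0.4226
Bisect:
  x_lo=-3.6114 |R|=3.1472  x_hi=-0.2101 |R|=0.8105
  mid=-1.91077 |R|=0.30745 →hi
  mid=-2.76110 |R|=0.96413 →hi
  mid=-3.18626 |R|=1.79309 →lo
  mid=-2.97368 |R|=1.32322 →lo
  mid=-2.86739 |R|=1.13099 →lo
  mid=-2.81424 |R|=1.04453 →lo
  mid=-2.78767 |R|=1.00359 →lo
  mid=-2.77438 |R|=0.98368 →hi
  mid=-2.78103 |R|=0.99359 →hi
  mid=-2.78435 |R|=0.99858 →hi
  ...
  [-2.78539,-2.78518] ⇒ x*=-2.7853
So |R|<1 on (-2.7853, 0).

(-2.7853, 0).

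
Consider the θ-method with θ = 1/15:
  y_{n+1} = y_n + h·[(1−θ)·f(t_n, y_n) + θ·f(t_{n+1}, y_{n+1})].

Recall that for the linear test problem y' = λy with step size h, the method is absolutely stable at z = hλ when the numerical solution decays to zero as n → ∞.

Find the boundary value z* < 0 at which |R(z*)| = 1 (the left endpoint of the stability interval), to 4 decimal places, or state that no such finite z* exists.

z* = -2.3077.

Test eqn y'=λy, z=hλ:
  y_{n+1} = y_n + z·[14/15·y_n + 1/15·y_{n+1}] ⇒ (1 − 1/15z)y_{n+1} = (1 + 14/15z)y_n
  ⇒ R(z) = (1 + 14/15z)/(1 − 1/15z).

Need |R(x)|<1, x<0.
x=-1.76: |R|=0.5752
R=−1: 1+14/15x = −1+1/15x ⇒ -13/15x=2 ⇒ x=2/(-13/15)=-2.3077
Confirm numerically:
  x=-1.766: |R|=0.57998 <1
  x=-1.692: |R|=0.52049 <1
  x=-1.162: |R|=0.07846 <1
  x=-1.009: |R|=0.05459 <1
  x=-2.584: |R|=1.20428 >1
  x=-2.558: |R|=1.18533 >1
Stable set (-2.3077, 0).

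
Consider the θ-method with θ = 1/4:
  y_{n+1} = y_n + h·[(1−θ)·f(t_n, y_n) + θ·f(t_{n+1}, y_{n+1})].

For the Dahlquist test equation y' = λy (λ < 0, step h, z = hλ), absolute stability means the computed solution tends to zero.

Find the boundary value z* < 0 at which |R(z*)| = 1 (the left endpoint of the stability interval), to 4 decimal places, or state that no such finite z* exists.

z* = -4.0000.

With y'=λy (z=hλ):
  y_{n+1} = y_n + z·[3/4·y_n + 1/4·y_{n+1}] ⇒ (1 − 1/4z)y_{n+1} = (1 + 3/4z)y_n
  so R(z) = (1 + 3/4z)/(1 − 1/4z).

Boundary: |R(x)|=1, x<0.
x=-1.3: |R|=0.0189
R=−1: 1+3/4x = −1+1/4x ⇒ -1/2x=2 ⇒ x=2/(-1/2)=-4.0000
Confirm numerically:
  x=-3.742: |R|=0.93335 <1
  x=-3.273: |R|=0.80008 <1
  x=-3.265: |R|=0.79766 <1
  x=-4.344: |R|=1.08245 >1
  x=-4.241: |R|=1.05849 >1
  x=-4.140: |R|=1.03440 >1
So |R|<1 on (-4.0000, 0).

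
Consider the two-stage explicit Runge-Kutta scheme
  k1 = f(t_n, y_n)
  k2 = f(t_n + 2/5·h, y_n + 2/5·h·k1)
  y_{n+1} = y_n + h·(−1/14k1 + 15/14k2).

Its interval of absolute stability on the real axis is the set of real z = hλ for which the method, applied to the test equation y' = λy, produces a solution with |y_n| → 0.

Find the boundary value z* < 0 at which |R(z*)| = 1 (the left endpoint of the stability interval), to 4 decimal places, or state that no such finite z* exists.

z* = -2.3333.

With y'=λy (z=hλ):
  k1=λy_n ⇒ h·k1=z·y_n;  k2=λ(1+2/5z)y_n ⇒ h·k2=z(1+2/5z)y_n
  y_{n+1}/y_n = 1 − 1/14z + 15/14z(1+2/5z) = 1 + z + 3/7z²
  ⇒ R(z) = 1 + z + 3/7z².

Solve |R(x)|<1 on ℝ⁻.
x=-1.31: |R|=0.4255
R=1: x+3/7x²=0 ⇒ x=−7/3=-2.3333; min R=1−1/(4·3/7)=0.4167>−1
Confirm numerically:
  x=-2.277: |R|=0.94503 <1
  x=-2.249: |R|=0.91871 <1
  x=-1.282: |R|=0.42237 <1
  x=-1.175: |R|=0.41670 <1
  x=-2.871: |R|=1.66156 >1
  x=-2.821: |R|=1.58959 >1
  x=-2.674: |R|=1.39040 >1
Interval (-2.3333, 0).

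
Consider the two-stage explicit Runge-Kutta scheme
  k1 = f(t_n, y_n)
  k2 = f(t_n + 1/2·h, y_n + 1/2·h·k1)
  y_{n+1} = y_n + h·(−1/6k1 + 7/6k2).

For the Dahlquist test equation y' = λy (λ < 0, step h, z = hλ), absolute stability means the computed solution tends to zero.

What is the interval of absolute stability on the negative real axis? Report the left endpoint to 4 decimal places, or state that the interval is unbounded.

(-1.7143, 0).

Test eqn y'=λy, z=hλ:
  k1=λy_n ⇒ h·k1=z·y_n;  k2=λ(1+1/2z)y_n ⇒ h·k2=z(1+1/2z)y_n
  y_{n+1}/y_n = 1 − 1/6z + 7/6z(1+1/2z) = 1 + z + 7/12z²
  ⇒ R(z) = 1 + z + 7/12z².

Boundary: |R(x)|=1, x<0.
x=-0.68: |R|=0.5897
R=1: x+7/12x²=0 ⇒ x=−12/7=-1.7143; min R=1−1/(4·7/12)=0.5714>−1
Confirm numerically:
  x=-1.675: |R|=0.96161 <1
  x=-1.184: |R|=0.63375 <1
  x=-0.952: |R|=0.57668 <1
  x=-0.827: |R|=0.57196 <1
  x=-2.300: |R|=1.78583 >1
  x=-2.177: |R|=1.58761 >1
  x=-1.773: |R|=1.06073 >1
Stable set (-1.7143, 0).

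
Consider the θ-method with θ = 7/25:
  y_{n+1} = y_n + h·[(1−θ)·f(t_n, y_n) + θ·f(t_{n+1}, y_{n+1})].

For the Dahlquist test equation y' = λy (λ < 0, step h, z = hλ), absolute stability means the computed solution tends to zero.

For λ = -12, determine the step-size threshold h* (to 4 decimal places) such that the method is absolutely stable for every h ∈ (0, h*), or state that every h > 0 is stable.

(-4.5455,0); λ=-12 ⇒ h* = (50/11)/12 = 0.3788.

On y'=λy, z=hλ:
  y_{n+1} = y_n + z·[18/25·y_n + 7/25·y_{n+1}] ⇒ (1 − 7/25z)y_{n+1} = (1 + 18/25z)y_n
  R(z) = (1 + 18/25z)/(1 − 7/25z).

Find x<0 with |R(x)|<1.
x=-1.05: |R|=0.1886
R=−1: 1+18/25x = −1+7/25x ⇒ -11/25x=2 ⇒ x=2/(-11/25)=-4.5455
Confirm numerically:
  x=-3.313: |R|=0.71868 <1
  x=-3.007: |R|=0.63250 <1
  x=-2.991: |R|=0.62777 <1
  x=-2.553: |R|=0.48877 <1
  x=-5.070: |R|=1.09539 >1
  x=-5.049: |R|=1.09179 >1
Interval (-4.5455, 0).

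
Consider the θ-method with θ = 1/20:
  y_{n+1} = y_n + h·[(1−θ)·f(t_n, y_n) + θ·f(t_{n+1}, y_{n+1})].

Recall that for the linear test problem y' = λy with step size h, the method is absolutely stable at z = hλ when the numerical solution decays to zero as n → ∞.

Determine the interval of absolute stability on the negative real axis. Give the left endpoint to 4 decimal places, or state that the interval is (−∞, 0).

On y'=λy, z=hλ:
  y_{n+1} = y_n + z·[19/20·y_n + 1/20·y_{n+1}] ⇒ (1 − 1/20z)y_{n+1} = (1 + 19/20z)y_n
  ⇒ R(z) = (1 + 19/20z)/(1 − 1/20z).

Need |R(x)|<1, x<0.
x=-0.94: |R|=0.1022
R=−1: 1+19/20x = −1+1/20x ⇒ -9/10x=2 ⇒ x=2/(-9/10)=-2.2222
Confirm numerically:
  x=-2.000: |R|=0.81818 <1
  x=-1.914: |R|=0.74683 <1
  x=-1.373: |R|=0.28480 <1
  x=-1.330: |R|=0.24707 <1
  x=-2.681: |R|=1.36409 >1
  x=-2.643: |R|=1.33450 >1
  x=-2.362: |R|=1.11251 >1
Stable set (-2.2222, 0).

z∈(-2.2222,0).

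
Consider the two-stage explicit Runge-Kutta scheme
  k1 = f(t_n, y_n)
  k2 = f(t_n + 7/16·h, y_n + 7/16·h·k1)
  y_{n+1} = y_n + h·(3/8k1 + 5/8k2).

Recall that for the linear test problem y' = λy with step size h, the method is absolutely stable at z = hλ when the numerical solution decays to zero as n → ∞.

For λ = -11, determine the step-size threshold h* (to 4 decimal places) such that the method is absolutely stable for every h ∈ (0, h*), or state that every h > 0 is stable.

Set f=λy, z=hλ:
  k1=λy_n ⇒ h·k1=z·y_n;  k2=λ(1+7/16z)y_n ⇒ h·k2=z(1+7/16z)y_n
  y_{n+1}/y_n = 1 + 3/8z + 5/8z(1+7/16z) = 1 + z + 35/128z²
  ⇒ R(z) = 1 + z + 35/128z².

Boundary: |R(x)|=1, x<0.
x=-0.46: |R|=0.5979
R=1: x+35/128x²=0 ⇒ x=−128/35=-3.6571; min R=1−1/(4·35/128)=0.0857>−1
Confirm numerically:
  x=-3.242: |R|=0.63198 <1
  x=-2.957: |R|=0.43390 <1
  x=-1.849: |R|=0.08583 <1
  x=-4.019: |R|=1.39766 >1
  x=-3.726: |R|=1.07015 >1
So |R|<1 on (-3.6571, 0).

(-3.6571,0); λ=-11 ⇒ h* = (128/35)/11 = 0.3325.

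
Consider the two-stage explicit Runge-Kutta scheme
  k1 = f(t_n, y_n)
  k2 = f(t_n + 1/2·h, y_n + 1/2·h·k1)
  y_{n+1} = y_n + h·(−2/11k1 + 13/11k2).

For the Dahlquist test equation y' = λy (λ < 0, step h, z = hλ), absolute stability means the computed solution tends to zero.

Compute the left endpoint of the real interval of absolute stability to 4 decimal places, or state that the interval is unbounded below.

On y'=λy, z=hλ:
  k1=λy_n ⇒ h·k1=z·y_n;  k2=λ(1+1/2z)y_n ⇒ h·k2=z(1+1/2z)y_n
  y_{n+1}/y_n = 1 − 2/11z + 13/11z(1+1/2z) = 1 + z + 13/22z²
  Hence R(z) = 1 + z + 13/22z².

Need |R(x)|<1, x<0.
x=-1.5: |R|=0.8295
R=1: x+13/22x²=0 ⇒ x=−22/13=-1.6923; min R=1−1/(4·13/22)=0.5769>−1
Confirm numerically:
  x=-1.306: |R|=0.70188 <1
  x=-1.285: |R|=0.69072 <1
  x=-0.723: |R|=0.58589 <1
  x=-2.230: |R|=1.70853 >1
  x=-2.182: |R|=1.63139 >1
Interval (-1.6923, 0).

left endpoint -1.6923.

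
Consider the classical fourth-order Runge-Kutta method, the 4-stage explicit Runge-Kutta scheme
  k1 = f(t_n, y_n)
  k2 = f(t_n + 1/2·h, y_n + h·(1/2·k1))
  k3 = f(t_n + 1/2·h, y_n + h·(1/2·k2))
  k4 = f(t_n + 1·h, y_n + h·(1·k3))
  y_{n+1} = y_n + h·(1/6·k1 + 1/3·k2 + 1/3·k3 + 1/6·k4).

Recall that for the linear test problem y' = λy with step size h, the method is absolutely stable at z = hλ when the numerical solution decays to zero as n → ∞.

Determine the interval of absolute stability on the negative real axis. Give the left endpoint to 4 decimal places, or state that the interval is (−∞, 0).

With y'=λy (z=hλ):
  order 4, 4-stage ⇒ R(z)=1+z+z^2/2+z^3/6+z^4/24
  (e.g. R(-1.51)=0.27284, |R|=0.27284)

Need |R(x)|<1, x<0.
x=-1.51: |R|=0.2728
|R(-3.04)|=1.4570 |R(-1.34)|=0.2911 |R(-1.02)|=0.3684
Bisect:
  x_lo=-3.4109 |R|=2.4321  x_hi=-0.2205 |R|=0.8021
  mid=-1.81568 |R|=0.28788 →hi
  mid=-2.61328 |R|=0.77015 →hi
  mid=-3.01208 |R|=1.39933 →lo
  mid=-2.81268 |R|=1.04208 →lo
  mid=-2.71298 |R|=0.89633 →hi
  mid=-2.76283 |R|=0.96665 →hi
  mid=-2.78775 |R|=1.00371 →lo
  mid=-2.77529 |R|=0.98502 →hi
  mid=-2.78152 |R|=0.99433 →hi
  ...
  [-2.78541,-2.78522] ⇒ x*=-2.7853
Stable set (-2.7853, 0).

(-2.7853, 0).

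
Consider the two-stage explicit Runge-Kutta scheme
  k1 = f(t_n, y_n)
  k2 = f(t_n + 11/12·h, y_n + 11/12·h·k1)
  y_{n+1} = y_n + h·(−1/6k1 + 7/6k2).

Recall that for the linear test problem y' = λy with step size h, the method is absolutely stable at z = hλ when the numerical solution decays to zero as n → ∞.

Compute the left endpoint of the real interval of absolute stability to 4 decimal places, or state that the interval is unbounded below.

On y'=λy, z=hλ:
  k1=λy_n ⇒ h·k1=z·y_n;  k2=λ(1+11/12z)y_n ⇒ h·k2=z(1+11/12z)y_n
  y_{n+1}/y_n = 1 − 1/6z + 7/6z(1+11/12z) = 1 + z + 77/72z²
  so R(z) = 1 + z + 77/72z².

Find x<0 with |R(x)|<1.
x=-0.98: |R|=1.0471
R=1: x+77/72x²=0 ⇒ x=−72/77=-0.9351; min R=1−1/(4·77/72)=0.7662>−1
Confirm numerically:
  x=-0.679: |R|=0.81406 <1
  x=-0.562: |R|=0.77578 <1
  x=-0.484: |R|=0.76652 <1
  x=-0.407: |R|=0.77015 <1
  x=-1.305: |R|=1.51629 >1
  x=-0.975: |R|=1.04164 >1
So |R|<1 on (-0.9351, 0).

left endpoint -0.9351.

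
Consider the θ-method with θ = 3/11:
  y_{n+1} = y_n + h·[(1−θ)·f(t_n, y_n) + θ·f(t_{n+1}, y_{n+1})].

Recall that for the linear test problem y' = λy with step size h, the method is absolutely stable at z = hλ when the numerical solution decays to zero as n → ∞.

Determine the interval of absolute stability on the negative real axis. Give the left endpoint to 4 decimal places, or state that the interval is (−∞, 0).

z∈(-4.4000,0).

With y'=λy (z=hλ):
  y_{n+1} = y_n + z·[8/11·y_n + 3/11·y_{n+1}] ⇒ (1 − 3/11z)y_{n+1} = (1 + 8/11z)y_n
  R(z) = (1 + 8/11z)/(1 − 3/11z).

Need |R(x)|<1, x<0.
x=-1.18: |R|=0.1073
R=−1: 1+8/11x = −1+3/11x ⇒ -5/11x=2 ⇒ x=2/(-5/11)=-4.4000
Confirm numerically:
  x=-4.288: |R|=0.97653 <1
  x=-3.203: |R|=0.70959 <1
  x=-2.099: |R|=0.33486 <1
  x=-4.526: |R|=1.02563 >1
  x=-4.513: |R|=1.02302 >1
Interval (-4.4000, 0).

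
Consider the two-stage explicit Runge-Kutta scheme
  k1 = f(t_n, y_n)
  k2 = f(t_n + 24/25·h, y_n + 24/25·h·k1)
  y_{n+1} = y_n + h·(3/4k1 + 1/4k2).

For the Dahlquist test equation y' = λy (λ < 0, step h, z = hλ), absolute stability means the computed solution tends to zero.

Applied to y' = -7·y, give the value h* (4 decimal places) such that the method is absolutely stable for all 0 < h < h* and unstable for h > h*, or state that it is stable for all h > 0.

(-4.1667,0); λ=-7 ⇒ h* = (25/6)/7 = 0.5952.

Test eqn y'=λy, z=hλ:
  k1=λy_n ⇒ h·k1=z·y_n;  k2=λ(1+24/25z)y_n ⇒ h·k2=z(1+24/25z)y_n
  y_{n+1}/y_n = 1 + 3/4z + 1/4z(1+24/25z) = 1 + z + 6/25z²
  R(z) = 1 + z + 6/25z².

Find x<0 with |R(x)|<1.
x=-0.41: |R|=0.6303
R=1: x+6/25x²=0 ⇒ x=−25/6=-4.1667; min R=1−1/(4·6/25)=-0.0417>−1
Confirm numerically:
  x=-3.100: |R|=0.20640 <1
  x=-2.701: |R|=0.04990 <1
  x=-2.099: |R|=0.04161 <1
  x=-1.881: |R|=0.03184 <1
  x=-4.477: |R|=1.33345 >1
  x=-4.204: |R|=1.03767 >1
Stable set (-4.1667, 0).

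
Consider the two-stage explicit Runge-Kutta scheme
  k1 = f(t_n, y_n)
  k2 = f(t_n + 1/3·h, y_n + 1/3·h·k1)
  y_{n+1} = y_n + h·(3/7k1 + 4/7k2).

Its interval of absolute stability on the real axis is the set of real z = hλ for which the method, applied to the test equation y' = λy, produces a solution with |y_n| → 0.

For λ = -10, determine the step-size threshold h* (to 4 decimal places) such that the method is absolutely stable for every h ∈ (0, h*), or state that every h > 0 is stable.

(-5.2500,0); λ=-10 ⇒ h* = (21/4)/10 = 0.5250.

With y'=λy (z=hλ):
  k1=λy_n ⇒ h·k1=z·y_n;  k2=λ(1+1/3z)y_n ⇒ h·k2=z(1+1/3z)y_n
  y_{n+1}/y_n = 1 + 3/7z + 4/7z(1+1/3z) = 1 + z + 4/21z²
  R(z) = 1 + z + 4/21z².

Solve |R(x)|<1 on ℝ⁻.
x=-1.57: |R|=0.1005
R=1: x+4/21x²=0 ⇒ x=−21/4=-5.2500; min R=1−1/(4·4/21)=-0.3125>−1
Confirm numerically:
  x=-4.382: |R|=0.27551 <1
  x=-2.411: |R|=0.30378 <1
  x=-2.229: |R|=0.28263 <1
  x=-5.675: |R|=1.45940 >1
  x=-5.354: |R|=1.10606 >1
  x=-5.325: |R|=1.07607 >1
Stable set (-5.2500, 0).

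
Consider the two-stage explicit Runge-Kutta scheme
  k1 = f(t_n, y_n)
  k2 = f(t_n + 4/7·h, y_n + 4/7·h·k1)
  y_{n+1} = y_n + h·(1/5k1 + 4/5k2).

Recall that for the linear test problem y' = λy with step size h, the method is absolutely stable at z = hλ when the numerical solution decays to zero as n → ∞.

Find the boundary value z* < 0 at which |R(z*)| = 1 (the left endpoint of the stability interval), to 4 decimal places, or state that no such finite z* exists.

On y'=λy, z=hλ:
  k1=λy_n ⇒ h·k1=z·y_n;  k2=λ(1+4/7z)y_n ⇒ h·k2=z(1+4/7z)y_n
  y_{n+1}/y_n = 1 + 1/5z + 4/5z(1+4/7z) = 1 + z + 16/35z²
  so R(z) = 1 + z + 16/35z².

Find x<0 with |R(x)|<1.
x=-1.63: |R|=0.5846
R=1: x+16/35x²=0 ⇒ x=−35/16=-2.1875; min R=1−1/(4·16/35)=0.4531>−1
Confirm numerically:
  x=-2.099: |R|=0.91508 <1
  x=-1.904: |R|=0.75324 <1
  x=-1.416: |R|=0.50060 <1
  x=-1.021: |R|=0.45554 <1
  x=-2.698: |R|=1.62964 >1
  x=-2.354: |R|=1.17917 >1
Stable set (-2.1875, 0).

left endpoint -2.1875.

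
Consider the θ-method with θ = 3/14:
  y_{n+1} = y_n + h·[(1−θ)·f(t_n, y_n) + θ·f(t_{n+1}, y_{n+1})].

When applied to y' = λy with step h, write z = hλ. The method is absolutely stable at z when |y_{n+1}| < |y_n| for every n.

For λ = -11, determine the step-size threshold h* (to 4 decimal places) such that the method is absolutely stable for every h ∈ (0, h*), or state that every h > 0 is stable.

Set f=λy, z=hλ:
  y_{n+1} = y_n + z·[11/14·y_n + 3/14·y_{n+1}] ⇒ (1 − 3/14z)y_{n+1} = (1 + 11/14z)y_n
  R(z) = (1 + 11/14z)/(1 − 3/14z).

Boundary: |R(x)|=1, x<0.
x=-1.28: |R|=0.0045
R=−1: 1+11/14x = −1+3/14x ⇒ -4/7x=2 ⇒ x=2/(-4/7)=-3.5000
Confirm numerically:
  x=-3.304: |R|=0.93443 <1
  x=-2.998: |R|=0.82535 <1
  x=-1.739: |R|=0.26690 <1
  x=-1.604: |R|=0.19371 <1
  x=-3.922: |R|=1.13103 >1
  x=-3.585: |R|=1.02747 >1
Interval (-3.5000, 0).

(-3.5000,0); λ=-11 ⇒ h* = (7/2)/11 = 0.3182.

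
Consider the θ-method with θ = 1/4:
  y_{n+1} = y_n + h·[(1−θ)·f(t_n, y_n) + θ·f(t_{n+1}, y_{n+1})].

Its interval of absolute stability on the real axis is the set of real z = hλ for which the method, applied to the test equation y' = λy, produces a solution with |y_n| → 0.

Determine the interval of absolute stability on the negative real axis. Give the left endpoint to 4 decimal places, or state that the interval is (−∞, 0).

(-4.0000, 0).

Test eqn y'=λy, z=hλ:
  y_{n+1} = y_n + z·[3/4·y_n + 1/4·y_{n+1}] ⇒ (1 − 1/4z)y_{n+1} = (1 + 3/4z)y_n
  ⇒ R(z) = (1 + 3/4z)/(1 − 1/4z).

Solve |R(x)|<1 on ℝ⁻.
x=-0.5: |R|=0.5556
R=−1: 1+3/4x = −1+1/4x ⇒ -1/2x=2 ⇒ x=2/(-1/2)=-4.0000
Confirm numerically:
  x=-3.421: |R|=0.84396 <1
  x=-1.799: |R|=0.24090 <1
  x=-1.698: |R|=0.19200 <1
  x=-4.081: |R|=1.02005 >1
  x=-4.078: |R|=1.01931 >1
Stable set (-4.0000, 0).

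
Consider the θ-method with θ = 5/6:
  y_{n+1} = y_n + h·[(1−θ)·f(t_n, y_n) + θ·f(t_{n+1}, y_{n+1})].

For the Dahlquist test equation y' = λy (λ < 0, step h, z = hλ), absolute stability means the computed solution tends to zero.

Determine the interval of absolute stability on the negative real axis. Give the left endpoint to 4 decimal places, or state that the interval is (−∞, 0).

interval (−∞, 0).

With y'=λy (z=hλ):
  y_{n+1} = y_n + z·[1/6·y_n + 5/6·y_{n+1}] ⇒ (1 − 5/6z)y_{n+1} = (1 + 1/6z)y_n
  ⇒ R(z) = (1 + 1/6z)/(1 − 5/6z).

Solve |R(x)|<1 on ℝ⁻.
x=-1.68: |R|=0.3000
x=-2: |R|=0.2500
x=-10: |R|=0.0714
x=-100: |R|=0.1858
θ=5/6≥1/2 ⇒ |1+1/6x|<|1−5/6x| ∀x<0 ⇒ unbounded interval.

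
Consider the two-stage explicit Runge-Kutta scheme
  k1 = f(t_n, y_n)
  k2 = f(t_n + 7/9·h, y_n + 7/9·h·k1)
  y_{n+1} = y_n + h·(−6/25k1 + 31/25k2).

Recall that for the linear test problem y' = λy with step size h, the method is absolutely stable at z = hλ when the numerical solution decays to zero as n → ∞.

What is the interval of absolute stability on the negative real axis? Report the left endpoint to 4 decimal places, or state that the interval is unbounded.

With y'=λy (z=hλ):
  k1=λy_n ⇒ h·k1=z·y_n;  k2=λ(1+7/9z)y_n ⇒ h·k2=z(1+7/9z)y_n
  y_{n+1}/y_n = 1 − 6/25z + 31/25z(1+7/9z) = 1 + z + 217/225z²
  R(z) = 1 + z + 217/225z².

Need |R(x)|<1, x<0.
x=-1.61: |R|=1.8899
R=1: x+217/225x²=0 ⇒ x=−225/217=-1.0369; min R=1−1/(4·217/225)=0.7408>−1
Confirm numerically:
  x=-0.948: |R|=0.91875 <1
  x=-0.831: |R|=0.83501 <1
  x=-0.666: |R|=0.76179 <1
  x=-0.574: |R|=0.74376 <1
  x=-1.417: |R|=1.51950 >1
  x=-1.302: |R|=1.33293 >1
  x=-1.296: |R|=1.32390 >1
Interval (-1.0369, 0).

z∈(-1.0369,0).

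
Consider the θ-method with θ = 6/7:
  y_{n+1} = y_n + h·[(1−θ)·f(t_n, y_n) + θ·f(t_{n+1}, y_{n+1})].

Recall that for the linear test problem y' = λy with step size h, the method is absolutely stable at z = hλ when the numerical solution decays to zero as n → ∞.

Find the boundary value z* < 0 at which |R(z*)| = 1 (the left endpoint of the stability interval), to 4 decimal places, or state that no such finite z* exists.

interval (−∞, 0).

Test eqn y'=λy, z=hλ:
  y_{n+1} = y_n + z·[1/7·y_n + 6/7·y_{n+1}] ⇒ (1 − 6/7z)y_{n+1} = (1 + 1/7z)y_n
  so R(z) = (1 + 1/7z)/(1 − 6/7z).

Need |R(x)|<1, x<0.
x=-1.35: |R|=0.3742
x=-2: |R|=0.2632
x=-10: |R|=0.0448
x=-100: |R|=0.1532
θ=6/7≥1/2 ⇒ |1+1/7x|<|1−6/7x| ∀x<0 ⇒ interval (−∞,0).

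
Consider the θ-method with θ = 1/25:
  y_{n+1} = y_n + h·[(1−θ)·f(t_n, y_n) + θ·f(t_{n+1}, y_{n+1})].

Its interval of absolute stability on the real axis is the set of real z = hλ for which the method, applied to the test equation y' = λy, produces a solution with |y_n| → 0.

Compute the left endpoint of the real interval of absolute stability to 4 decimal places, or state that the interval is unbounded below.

z* = -2.1739.

Set f=λy, z=hλ:
  y_{n+1} = y_n + z·[24/25·y_n + 1/25·y_{n+1}] ⇒ (1 − 1/25z)y_{n+1} = (1 + 24/25z)y_n
  so R(z) = (1 + 24/25z)/(1 − 1/25z).

Boundary: |R(x)|=1, x<0.
x=-1.66: |R|=0.5566
R=−1: 1+24/25x = −1+1/25x ⇒ -23/25x=2 ⇒ x=2/(-23/25)=-2.1739
Confirm numerically:
  x=-1.393: |R|=0.31948 <1
  x=-0.959: |R|=0.07643 <1
  x=-0.958: |R|=0.07736 <1
  x=-2.705: |R|=1.44090 >1
  x=-2.474: |R|=1.25122 >1
  x=-2.322: |R|=1.12466 >1
So |R|<1 on (-2.1739, 0).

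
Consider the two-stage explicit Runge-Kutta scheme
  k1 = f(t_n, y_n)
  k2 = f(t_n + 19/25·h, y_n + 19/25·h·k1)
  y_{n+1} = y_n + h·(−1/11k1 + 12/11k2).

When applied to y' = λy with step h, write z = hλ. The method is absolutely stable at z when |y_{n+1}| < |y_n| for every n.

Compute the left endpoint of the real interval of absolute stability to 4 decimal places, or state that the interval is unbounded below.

With y'=λy (z=hλ):
  k1=λy_n ⇒ h·k1=z·y_n;  k2=λ(1+19/25z)y_n ⇒ h·k2=z(1+19/25z)y_n
  y_{n+1}/y_n = 1 − 1/11z + 12/11z(1+19/25z) = 1 + z + 228/275z²
  ⇒ R(z) = 1 + z + 228/275z².

Boundary: |R(x)|=1, x<0.
x=-1.72: |R|=1.7328
R=1: x+228/275x²=0 ⇒ x=−275/228=-1.2061; min R=1−1/(4·228/275)=0.6985>−1
Confirm numerically:
  x=-0.869: |R|=0.75710 <1
  x=-0.842: |R|=0.74580 <1
  x=-0.713: |R|=0.70848 <1
  x=-0.661: |R|=0.70125 <1
  x=-1.676: |R|=1.65290 >1
  x=-1.246: |R|=1.04118 >1
  x=-1.227: |R|=1.02122 >1
Interval (-1.2061, 0).

z* = -1.2061.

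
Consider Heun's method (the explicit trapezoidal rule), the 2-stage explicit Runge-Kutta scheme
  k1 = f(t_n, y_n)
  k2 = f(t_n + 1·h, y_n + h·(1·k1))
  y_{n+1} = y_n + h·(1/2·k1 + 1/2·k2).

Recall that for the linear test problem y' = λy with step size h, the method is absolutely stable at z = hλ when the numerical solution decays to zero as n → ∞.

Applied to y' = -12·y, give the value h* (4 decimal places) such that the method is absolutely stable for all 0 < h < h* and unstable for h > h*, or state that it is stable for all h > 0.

(-2.0000,0); λ=-12 ⇒ h* = 0.1667.

On y'=λy, z=hλ:
  order 2, 2-stage ⇒ R(z)=1+z+z^2/2
  (e.g. R(-1.63)=0.69845, |R|=0.69845)

Boundary: |R(x)|=1, x<0.
x=-1.63: |R|=0.6985
|R(-2.27)|=1.3064 |R(-1.92)|=0.9232 |R(-1.59)|=0.6741
Bisect:
  x_lo=-2.8582 |R|=2.2264  x_hi=-0.1775 |R|=0.8383
  mid=-1.51782 |R|=0.63407 →hi
  mid=-2.18800 |R|=1.20568 →lo
  mid=-1.85291 |R|=0.86373 →hi
  mid=-2.02046 |R|=1.02067 →lo
  mid=-1.93669 |R|=0.93869 →hi
  mid=-1.97857 |R|=0.97880 →hi
  mid=-1.99952 |R|=0.99952 →hi
  ...
  [-2.00001,-1.99984] ⇒ x*=-2.0000
So |R|<1 on (-2.0000, 0).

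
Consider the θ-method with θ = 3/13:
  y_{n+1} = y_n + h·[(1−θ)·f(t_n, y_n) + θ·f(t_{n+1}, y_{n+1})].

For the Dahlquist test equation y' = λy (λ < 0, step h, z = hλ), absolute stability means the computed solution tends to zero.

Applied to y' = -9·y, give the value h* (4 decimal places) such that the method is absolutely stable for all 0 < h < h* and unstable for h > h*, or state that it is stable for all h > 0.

(-3.7143,0); λ=-9 ⇒ h* = (26/7)/9 = 0.4127.

With y'=λy (z=hλ):
  y_{n+1} = y_n + z·[10/13·y_n + 3/13·y_{n+1}] ⇒ (1 − 3/13z)y_{n+1} = (1 + 10/13z)y_n
  so R(z) = (1 + 10/13z)/(1 − 3/13z).

Solve |R(x)|<1 on ℝ⁻.
x=-1.13: |R|=0.1037
R=−1: 1+10/13x = −1+3/13x ⇒ -7/13x=2 ⇒ x=2/(-7/13)=-3.7143
Confirm numerically:
  x=-3.264: |R|=0.86171 <1
  x=-3.010: |R|=0.77621 <1
  x=-2.608: |R|=0.62812 <1
  x=-4.282: |R|=1.15376 >1
  x=-4.087: |R|=1.10328 >1
  x=-3.876: |R|=1.04596 >1
Interval (-3.7143, 0).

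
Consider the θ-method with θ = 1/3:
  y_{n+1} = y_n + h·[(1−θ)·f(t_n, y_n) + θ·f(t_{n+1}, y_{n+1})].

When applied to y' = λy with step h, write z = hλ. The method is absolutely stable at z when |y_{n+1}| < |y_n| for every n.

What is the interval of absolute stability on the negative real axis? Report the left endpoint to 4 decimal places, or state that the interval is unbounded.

(-6.0000, 0).

On y'=λy, z=hλ:
  y_{n+1} = y_n + z·[2/3·y_n + 1/3·y_{n+1}] ⇒ (1 − 1/3z)y_{n+1} = (1 + 2/3z)y_n
  so R(z) = (1 + 2/3z)/(1 − 1/3z).

Solve |R(x)|<1 on ℝ⁻.
x=-0.88: |R|=0.3196
R=−1: 1+2/3x = −1+1/3x ⇒ -1/3x=2 ⇒ x=2/(-1/3)=-6.0000
Confirm numerically:
  x=-5.818: |R|=0.97936 <1
  x=-5.430: |R|=0.93238 <1
  x=-5.079: |R|=0.88600 <1
  x=-2.567: |R|=0.38333 <1
  x=-6.447: |R|=1.04732 >1
  x=-6.147: |R|=1.01607 >1
So |R|<1 on (-6.0000, 0).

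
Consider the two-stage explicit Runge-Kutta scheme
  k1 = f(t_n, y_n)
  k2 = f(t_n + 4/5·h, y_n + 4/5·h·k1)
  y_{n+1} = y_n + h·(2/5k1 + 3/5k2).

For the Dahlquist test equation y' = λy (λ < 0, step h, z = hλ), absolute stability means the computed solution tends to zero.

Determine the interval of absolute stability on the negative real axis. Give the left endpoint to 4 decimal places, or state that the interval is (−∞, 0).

Test eqn y'=λy, z=hλ:
  k1=λy_n ⇒ h·k1=z·y_n;  k2=λ(1+4/5z)y_n ⇒ h·k2=z(1+4/5z)y_n
  y_{n+1}/y_n = 1 + 2/5z + 3/5z(1+4/5z) = 1 + z + 12/25z²
  R(z) = 1 + z + 12/25z².

Need |R(x)|<1, x<0.
x=-0.66: |R|=0.5491
R=1: x+12/25x²=0 ⇒ x=−25/12=-2.0833; min R=1−1/(4·12/25)=0.4792>−1
Confirm numerically:
  x=-1.785: |R|=0.74439 <1
  x=-1.648: |R|=0.65563 <1
  x=-1.596: |R|=0.62666 <1
  x=-1.126: |R|=0.48258 <1
  x=-2.407: |R|=1.37395 >1
  x=-2.371: |R|=1.32739 >1
  x=-2.299: |R|=1.23799 >1
Interval (-2.0833, 0).

(-2.0833, 0).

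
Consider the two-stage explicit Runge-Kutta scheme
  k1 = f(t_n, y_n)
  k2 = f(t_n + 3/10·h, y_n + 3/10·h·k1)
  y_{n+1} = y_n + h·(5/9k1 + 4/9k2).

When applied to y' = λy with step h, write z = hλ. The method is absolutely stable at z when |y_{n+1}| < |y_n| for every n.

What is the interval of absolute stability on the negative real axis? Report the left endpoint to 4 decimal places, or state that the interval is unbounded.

With y'=λy (z=hλ):
  k1=λy_n ⇒ h·k1=z·y_n;  k2=λ(1+3/10z)y_n ⇒ h·k2=z(1+3/10z)y_n
  y_{n+1}/y_n = 1 + 5/9z + 4/9z(1+3/10z) = 1 + z + 2/15z²
  ⇒ R(z) = 1 + z + 2/15z².

Find x<0 with |R(x)|<1.
x=-0.51: |R|=0.5247
R=1: x+2/15x²=0 ⇒ x=−15/2=-7.5000; min R=1−1/(4·2/15)=-0.8750>−1
Confirm numerically:
  x=-7.210: |R|=0.72121 <1
  x=-4.970: |R|=0.67655 <1
  x=-4.523: |R|=0.79533 <1
  x=-8.031: |R|=1.56859 >1
  x=-7.763: |R|=1.27222 >1
  x=-7.721: |R|=1.22751 >1
Interval (-7.5000, 0).

(-7.5000, 0).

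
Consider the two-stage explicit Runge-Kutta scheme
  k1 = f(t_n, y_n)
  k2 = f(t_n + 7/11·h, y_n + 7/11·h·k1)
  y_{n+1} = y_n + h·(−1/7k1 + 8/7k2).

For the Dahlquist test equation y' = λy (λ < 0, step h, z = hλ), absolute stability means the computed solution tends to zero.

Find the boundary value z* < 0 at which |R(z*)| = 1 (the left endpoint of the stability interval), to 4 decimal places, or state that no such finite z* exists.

left endpoint -1.3750.

Set f=λy, z=hλ:
  k1=λy_n ⇒ h·k1=z·y_n;  k2=λ(1+7/11z)y_n ⇒ h·k2=z(1+7/11z)y_n
  y_{n+1}/y_n = 1 − 1/7z + 8/7z(1+7/11z) = 1 + z + 8/11z²
  so R(z) = 1 + z + 8/11z².

Need |R(x)|<1, x<0.
x=-0.88: |R|=0.6832
R=1: x+8/11x²=0 ⇒ x=−11/8=-1.3750; min R=1−1/(4·8/11)=0.6562>−1
Confirm numerically:
  x=-1.338: |R|=0.96400 <1
  x=-0.891: |R|=0.68637 <1
  x=-0.805: |R|=0.66629 <1
  x=-1.674: |R|=1.36402 >1
  x=-1.610: |R|=1.27516 >1
Stable set (-1.3750, 0).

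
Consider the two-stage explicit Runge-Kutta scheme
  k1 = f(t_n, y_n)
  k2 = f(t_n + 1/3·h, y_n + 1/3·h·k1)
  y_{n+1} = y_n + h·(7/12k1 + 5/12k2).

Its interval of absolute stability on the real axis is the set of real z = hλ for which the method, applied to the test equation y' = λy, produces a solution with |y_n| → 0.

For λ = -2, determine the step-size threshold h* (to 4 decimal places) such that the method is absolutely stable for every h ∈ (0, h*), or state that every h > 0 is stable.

On y'=λy, z=hλ:
  k1=λy_n ⇒ h·k1=z·y_n;  k2=λ(1+1/3z)y_n ⇒ h·k2=z(1+1/3z)y_n
  y_{n+1}/y_n = 1 + 7/12z + 5/12z(1+1/3z) = 1 + z + 5/36z²
  R(z) = 1 + z + 5/36z².

Need |R(x)|<1, x<0.
x=-1.41: |R|=0.1339
R=1: x+5/36x²=0 ⇒ x=−36/5=-7.2000; min R=1−1/(4·5/36)=-0.8000>−1
Confirm numerically:
  x=-6.648: |R|=0.49032 <1
  x=-5.951: |R|=0.03233 <1
  x=-5.537: |R|=0.27889 <1
  x=-7.739: |R|=1.57935 >1
  x=-7.651: |R|=1.47925 >1
Stable set (-7.2000, 0).

(-7.2000,0); λ=-2 ⇒ h* = (36/5)/2 = 3.6000.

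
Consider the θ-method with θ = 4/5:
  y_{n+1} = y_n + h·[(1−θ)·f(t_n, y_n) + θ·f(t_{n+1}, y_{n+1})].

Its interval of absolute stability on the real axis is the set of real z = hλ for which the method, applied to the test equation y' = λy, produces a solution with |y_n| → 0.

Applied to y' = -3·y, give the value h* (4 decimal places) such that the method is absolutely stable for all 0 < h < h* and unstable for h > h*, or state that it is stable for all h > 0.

interval (−∞, 0). Any h>0 works for λ=-3.

On y'=λy, z=hλ:
  y_{n+1} = y_n + z·[1/5·y_n + 4/5·y_{n+1}] ⇒ (1 − 4/5z)y_{n+1} = (1 + 1/5z)y_n
  ⇒ R(z) = (1 + 1/5z)/(1 − 4/5z).

Find x<0 with |R(x)|<1.
x=-0.97: |R|=0.4538
x=-2: |R|=0.2308
x=-10: |R|=0.1111
x=-100: |R|=0.2346
θ=4/5≥1/2 ⇒ |1+1/5x|<|1−4/5x| ∀x<0 ⇒ interval (−∞,0).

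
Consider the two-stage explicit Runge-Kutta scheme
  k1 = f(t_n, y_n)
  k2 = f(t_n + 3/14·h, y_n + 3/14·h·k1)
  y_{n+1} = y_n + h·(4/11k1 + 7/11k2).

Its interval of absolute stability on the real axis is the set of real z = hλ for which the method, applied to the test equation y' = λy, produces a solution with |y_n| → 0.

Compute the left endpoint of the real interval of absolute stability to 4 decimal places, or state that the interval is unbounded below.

Set f=λy, z=hλ:
  k1=λy_n ⇒ h·k1=z·y_n;  k2=λ(1+3/14z)y_n ⇒ h·k2=z(1+3/14z)y_n
  y_{n+1}/y_n = 1 + 4/11z + 7/11z(1+3/14z) = 1 + z + 3/22z²
  ⇒ R(z) = 1 + z + 3/22z².

Find x<0 with |R(x)|<1.
x=-1.68: |R|=0.2951
R=1: x+3/22x²=0 ⇒ x=−22/3=-7.3333; min R=1−1/(4·3/22)=-0.8333>−1
Confirm numerically:
  x=-6.992: |R|=0.67455 <1
  x=-5.847: |R|=0.18508 <1
  x=-4.626: |R|=0.70784 <1
  x=-4.296: |R|=0.77933 <1
  x=-7.762: |R|=1.45372 >1
  x=-7.528: |R|=1.19983 >1
Interval (-7.3333, 0).

z* = -7.3333.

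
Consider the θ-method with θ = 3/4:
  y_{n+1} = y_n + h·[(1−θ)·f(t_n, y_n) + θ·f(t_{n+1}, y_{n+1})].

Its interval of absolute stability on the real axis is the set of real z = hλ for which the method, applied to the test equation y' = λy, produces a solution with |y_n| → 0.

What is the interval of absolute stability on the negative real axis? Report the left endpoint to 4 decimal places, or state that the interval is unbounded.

unbounded; (−∞, 0).

With y'=λy (z=hλ):
  y_{n+1} = y_n + z·[1/4·y_n + 3/4·y_{n+1}] ⇒ (1 − 3/4z)y_{n+1} = (1 + 1/4z)y_n
  ⇒ R(z) = (1 + 1/4z)/(1 − 3/4z).

Boundary: |R(x)|=1, x<0.
x=-1.37: |R|=0.3243
x=-2: |R|=0.2000
x=-10: |R|=0.1765
x=-100: |R|=0.3158
θ=3/4≥1/2 ⇒ |1+1/4x|<|1−3/4x| ∀x<0 ⇒ unbounded interval.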